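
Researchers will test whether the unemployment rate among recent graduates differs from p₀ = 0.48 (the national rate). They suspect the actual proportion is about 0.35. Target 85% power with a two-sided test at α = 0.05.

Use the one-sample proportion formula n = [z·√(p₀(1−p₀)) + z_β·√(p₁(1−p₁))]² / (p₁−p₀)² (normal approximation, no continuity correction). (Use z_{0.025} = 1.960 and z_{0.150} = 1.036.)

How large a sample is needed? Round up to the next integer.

n = 129

n = [z_{α/2}·√(p₀q₀) + z_β·√(p₁q₁)]² / (p₁ − p₀)²
  = [1.960·√(0.48·0.52) + 1.036·√(0.35·0.65)]² / (-0.13)²
  = [1.960·0.4996 + 1.036·0.4770]² / 0.0169
  = [1.4734]² / 0.0169
  = 128.45
Round up → n = 129.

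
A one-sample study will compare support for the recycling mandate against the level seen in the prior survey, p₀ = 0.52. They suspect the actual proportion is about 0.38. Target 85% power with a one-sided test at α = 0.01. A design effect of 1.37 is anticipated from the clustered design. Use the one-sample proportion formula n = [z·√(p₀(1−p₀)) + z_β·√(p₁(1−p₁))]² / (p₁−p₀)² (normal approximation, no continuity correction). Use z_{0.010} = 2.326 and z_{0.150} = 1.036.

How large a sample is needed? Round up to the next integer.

n = 194

n = [z_α·√(p₀q₀) + z_β·√(p₁q₁)]² / (p₁ − p₀)²
  = [2.326·√(0.52·0.48) + 1.036·√(0.38·0.62)]² / (-0.14)²
  = [2.326·0.4996 + 1.036·0.4854]² / 0.0196
  = [1.6649]² / 0.0196
  = 141.43
Design effect: 1.37 × 141.43 = 193.76.
Round up → n = 194.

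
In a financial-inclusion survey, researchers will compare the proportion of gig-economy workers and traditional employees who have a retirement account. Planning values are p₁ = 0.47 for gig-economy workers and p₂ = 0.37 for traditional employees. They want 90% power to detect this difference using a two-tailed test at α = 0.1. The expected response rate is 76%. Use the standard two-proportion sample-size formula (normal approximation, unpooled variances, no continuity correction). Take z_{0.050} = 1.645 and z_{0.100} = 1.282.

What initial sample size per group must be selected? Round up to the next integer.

n = 544 per group

n = (z_{α/2} + z_β)² · [p₁(1−p₁) + p₂(1−p₂)] / (p₁ − p₂)²
  = (1.645 + 1.282)² · (0.47·0.53 + 0.37·0.63) / (0.10)²
  = (2.927)² · (0.2491 + 0.2331) / 0.0100
  = 8.5673 · 0.4822 / 0.0100
  = 413.12
Adjust for 76% response: 413.12 / 0.76 = 543.57.
Round up → n = 544 per group.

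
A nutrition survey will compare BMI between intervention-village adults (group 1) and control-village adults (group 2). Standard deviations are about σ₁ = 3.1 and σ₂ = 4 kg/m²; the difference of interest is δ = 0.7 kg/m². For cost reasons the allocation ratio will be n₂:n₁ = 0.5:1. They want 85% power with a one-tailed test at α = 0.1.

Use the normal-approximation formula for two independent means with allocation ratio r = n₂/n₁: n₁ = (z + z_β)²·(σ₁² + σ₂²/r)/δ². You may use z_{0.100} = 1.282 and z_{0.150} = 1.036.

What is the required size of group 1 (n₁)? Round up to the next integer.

n₁ = (z_α + z_β)² · (σ₁² + σ₂²/r) / δ²
   = (1.282 + 1.036)² · (3.1² + 4²/0.5) / 0.7²
   = 5.3731 · (9.61 + 32) / 0.49
   = 5.3731 · 41.61 / 0.49
   = 456.28
Round up → n₁ = 457; n₂ = r·n₁ = 0.5 × 457 = 229.

n₁ = 457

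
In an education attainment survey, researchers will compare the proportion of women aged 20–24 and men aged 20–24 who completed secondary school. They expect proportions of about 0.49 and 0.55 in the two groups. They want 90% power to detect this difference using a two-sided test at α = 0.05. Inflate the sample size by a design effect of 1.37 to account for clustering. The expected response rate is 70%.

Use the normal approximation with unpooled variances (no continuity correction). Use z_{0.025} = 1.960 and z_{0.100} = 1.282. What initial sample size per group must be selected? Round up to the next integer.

n = (z_{α/2} + z_β)² · [p₁(1−p₁) + p₂(1−p₂)] / (p₁ − p₂)²
  = (1.960 + 1.282)² · (0.49·0.51 + 0.55·0.45) / (-0.06)²
  = (3.242)² · (0.2499 + 0.2475) / 0.0036
  = 10.5106 · 0.4974 / 0.0036
  = 1452.21
Design effect: 1.37 × 1452.21 = 1989.53.
Adjust for 70% response: 1989.53 / 0.70 = 2842.18.
Round up → n = 2843 per group.

n = 2843 per group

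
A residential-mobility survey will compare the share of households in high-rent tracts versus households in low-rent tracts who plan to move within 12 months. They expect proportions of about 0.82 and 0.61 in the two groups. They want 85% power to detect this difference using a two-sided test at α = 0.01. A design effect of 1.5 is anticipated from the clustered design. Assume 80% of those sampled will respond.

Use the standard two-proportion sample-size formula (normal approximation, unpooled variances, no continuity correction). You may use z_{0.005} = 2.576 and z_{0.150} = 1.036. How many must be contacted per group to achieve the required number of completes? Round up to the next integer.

n = 214 per group

n = (z_{α/2} + z_β)² · [p₁(1−p₁) + p₂(1−p₂)] / (p₁ − p₂)²
  = (2.576 + 1.036)² · (0.82·0.18 + 0.61·0.39) / (0.21)²
  = (3.612)² · (0.1476 + 0.2379) / 0.0441
  = 13.0465 · 0.3855 / 0.0441
  = 114.05
Design effect: 1.5 × 114.05 = 171.07.
Adjust for 80% response: 171.07 / 0.80 = 213.84.
Round up → n = 214 per group.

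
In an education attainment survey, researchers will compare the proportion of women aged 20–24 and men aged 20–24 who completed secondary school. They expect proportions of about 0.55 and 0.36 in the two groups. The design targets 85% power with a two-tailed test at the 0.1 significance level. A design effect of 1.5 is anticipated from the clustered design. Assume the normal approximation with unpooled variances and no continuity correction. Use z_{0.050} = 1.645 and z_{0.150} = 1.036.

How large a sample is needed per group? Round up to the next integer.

n = 143 per group

n = (z_{α/2} + z_β)² · [p₁(1−p₁) + p₂(1−p₂)] / (p₁ − p₂)²
  = (1.645 + 1.036)² · (0.55·0.45 + 0.36·0.64) / (0.19)²
  = (2.681)² · (0.2475 + 0.2304) / 0.0361
  = 7.1878 · 0.4779 / 0.0361
  = 95.15
Design effect: 1.5 × 95.15 = 142.73.
Round up → n = 143 per group.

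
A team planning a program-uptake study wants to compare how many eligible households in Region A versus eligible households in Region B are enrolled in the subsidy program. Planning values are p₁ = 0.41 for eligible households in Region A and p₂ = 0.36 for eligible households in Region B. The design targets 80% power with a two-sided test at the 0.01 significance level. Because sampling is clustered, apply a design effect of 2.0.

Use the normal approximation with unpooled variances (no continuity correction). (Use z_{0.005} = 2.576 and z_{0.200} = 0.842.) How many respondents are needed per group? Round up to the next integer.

n = (z_{α/2} + z_β)² · [p₁(1−p₁) + p₂(1−p₂)] / (p₁ − p₂)²
  = (2.576 + 0.842)² · (0.41·0.59 + 0.36·0.64) / (0.05)²
  = (3.418)² · (0.2419 + 0.2304) / 0.0025
  = 11.6827 · 0.4723 / 0.0025
  = 2207.10
Design effect: 2.0 × 2207.10 = 4414.20.
Round up → n = 4415 per group.

n = 4415 per group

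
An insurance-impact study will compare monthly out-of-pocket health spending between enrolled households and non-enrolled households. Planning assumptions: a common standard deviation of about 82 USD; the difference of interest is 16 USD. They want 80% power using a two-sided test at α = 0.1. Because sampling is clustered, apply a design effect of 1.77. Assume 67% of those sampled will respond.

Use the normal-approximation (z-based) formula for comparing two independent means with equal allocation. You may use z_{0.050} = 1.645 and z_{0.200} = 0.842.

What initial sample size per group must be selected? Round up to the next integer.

n = 859 per group

n = (z_{α/2} + z_β)² · (σ₁² + σ₂²) / δ²
  = (1.645 + 0.842)² · (2·82² = 13448) / 16²
  = 6.1852 · 13448 / 256
  = 324.91
Design effect: 1.77 × 324.91 = 575.10.
Adjust for 67% response: 575.10 / 0.67 = 858.36.
Round up → n = 859 per group.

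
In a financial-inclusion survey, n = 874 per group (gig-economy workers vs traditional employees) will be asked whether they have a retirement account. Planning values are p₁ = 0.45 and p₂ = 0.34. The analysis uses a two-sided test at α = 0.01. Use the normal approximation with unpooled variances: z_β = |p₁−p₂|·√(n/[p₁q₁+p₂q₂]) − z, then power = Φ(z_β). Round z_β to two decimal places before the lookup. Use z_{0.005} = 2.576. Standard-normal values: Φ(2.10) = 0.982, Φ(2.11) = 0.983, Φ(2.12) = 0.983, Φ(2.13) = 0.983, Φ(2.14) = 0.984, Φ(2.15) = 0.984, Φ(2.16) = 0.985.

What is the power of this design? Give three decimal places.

z_β = |p₁−p₂|·√(n/[p₁q₁+p₂q₂]) − z_{α/2}
    = 0.11 · √(874/0.4719) − 2.576
    = 0.11 · 43.0359 − 2.576
    = 4.7339 − 2.576 = 2.1579 → 2.16
Power = Φ(2.16) = 0.985.

Power ≈ 0.985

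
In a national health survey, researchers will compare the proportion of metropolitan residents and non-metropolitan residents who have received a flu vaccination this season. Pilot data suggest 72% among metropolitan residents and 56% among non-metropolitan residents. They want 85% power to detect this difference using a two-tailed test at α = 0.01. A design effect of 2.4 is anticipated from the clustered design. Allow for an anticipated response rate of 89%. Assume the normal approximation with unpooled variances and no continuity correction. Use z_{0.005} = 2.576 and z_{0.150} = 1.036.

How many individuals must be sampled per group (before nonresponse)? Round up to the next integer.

n = (z_{α/2} + z_β)² · [p₁(1−p₁) + p₂(1−p₂)] / (p₁ − p₂)²
  = (2.576 + 1.036)² · (0.72·0.28 + 0.56·0.44) / (0.16)²
  = (3.612)² · (0.2016 + 0.2464) / 0.0256
  = 13.0465 · 0.4480 / 0.0256
  = 228.31
Design effect: 2.4 × 228.31 = 547.95.
Adjust for 89% response: 547.95 / 0.89 = 615.68.
Round up → n = 616 per group.

n = 616 per group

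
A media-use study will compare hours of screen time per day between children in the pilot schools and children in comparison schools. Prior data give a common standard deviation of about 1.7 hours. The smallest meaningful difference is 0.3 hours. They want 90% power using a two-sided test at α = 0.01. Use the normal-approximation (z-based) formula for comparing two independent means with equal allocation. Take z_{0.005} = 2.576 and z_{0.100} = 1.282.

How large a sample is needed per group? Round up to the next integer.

n = 956 per group

n = (z_{α/2} + z_β)² · (σ₁² + σ₂²) / δ²
  = (2.576 + 1.282)² · (2·1.7² = 5.78) / 0.3²
  = 14.8842 · 5.78 / 0.09
  = 955.89
Round up → n = 956 per group.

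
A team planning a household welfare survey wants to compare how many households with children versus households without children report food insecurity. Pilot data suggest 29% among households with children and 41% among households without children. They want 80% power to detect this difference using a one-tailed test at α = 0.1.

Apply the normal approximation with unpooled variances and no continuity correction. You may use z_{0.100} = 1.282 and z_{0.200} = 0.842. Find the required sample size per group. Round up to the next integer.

n = 141 per group

n = (z_α + z_β)² · [p₁(1−p₁) + p₂(1−p₂)] / (p₁ − p₂)²
  = (1.282 + 0.842)² · (0.29·0.71 + 0.41·0.59) / (-0.12)²
  = (2.124)² · (0.2059 + 0.2419) / 0.0144
  = 4.5114 · 0.4478 / 0.0144
  = 140.29
Round up → n = 141 per group.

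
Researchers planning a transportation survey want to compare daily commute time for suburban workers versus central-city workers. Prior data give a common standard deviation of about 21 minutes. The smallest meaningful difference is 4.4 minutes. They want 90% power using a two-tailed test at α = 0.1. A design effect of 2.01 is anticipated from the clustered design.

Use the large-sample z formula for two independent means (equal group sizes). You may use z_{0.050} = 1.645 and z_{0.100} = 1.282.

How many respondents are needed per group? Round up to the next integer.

n = (z_{α/2} + z_β)² · (σ₁² + σ₂²) / δ²
  = (1.645 + 1.282)² · (2·21² = 882) / 4.4²
  = 8.5673 · 882 / 19.36
  = 390.31
Design effect: 2.01 × 390.31 = 784.52.
Round up → n = 785 per group.

n = 785 per group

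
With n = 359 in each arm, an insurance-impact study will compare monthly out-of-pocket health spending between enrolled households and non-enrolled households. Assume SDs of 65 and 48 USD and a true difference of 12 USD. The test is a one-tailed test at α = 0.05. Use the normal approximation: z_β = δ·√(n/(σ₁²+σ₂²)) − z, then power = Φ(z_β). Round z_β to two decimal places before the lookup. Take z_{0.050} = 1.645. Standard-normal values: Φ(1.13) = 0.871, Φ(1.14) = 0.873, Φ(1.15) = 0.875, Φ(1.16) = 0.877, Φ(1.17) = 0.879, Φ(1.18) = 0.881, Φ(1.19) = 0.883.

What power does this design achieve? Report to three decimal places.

Power ≈ 0.879

z_β = δ·√(n/(σ₁²+σ₂²)) − z_α
    = 12 · √(359/6529) − 1.645
    = 12 · 0.23449 − 1.645
    = 2.8139 − 1.645 = 1.1689 → 1.17
Power = Φ(1.17) = 0.879.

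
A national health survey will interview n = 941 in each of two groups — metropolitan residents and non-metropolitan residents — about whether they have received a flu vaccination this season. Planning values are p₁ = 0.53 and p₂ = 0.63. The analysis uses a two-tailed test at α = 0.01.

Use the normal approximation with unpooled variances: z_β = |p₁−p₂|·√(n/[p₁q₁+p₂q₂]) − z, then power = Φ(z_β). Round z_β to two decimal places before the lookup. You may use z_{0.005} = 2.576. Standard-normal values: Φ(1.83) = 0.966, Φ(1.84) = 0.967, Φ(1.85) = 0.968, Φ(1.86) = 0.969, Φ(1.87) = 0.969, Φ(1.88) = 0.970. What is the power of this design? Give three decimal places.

z_β = |p₁−p₂|·√(n/[p₁q₁+p₂q₂]) − z_{α/2}
    = 0.10 · √(941/0.4822) − 2.576
    = 0.10 · 44.1755 − 2.576
    = 4.4175 − 2.576 = 1.8415 → 1.84
Power = Φ(1.84) = 0.967.

Power ≈ 0.967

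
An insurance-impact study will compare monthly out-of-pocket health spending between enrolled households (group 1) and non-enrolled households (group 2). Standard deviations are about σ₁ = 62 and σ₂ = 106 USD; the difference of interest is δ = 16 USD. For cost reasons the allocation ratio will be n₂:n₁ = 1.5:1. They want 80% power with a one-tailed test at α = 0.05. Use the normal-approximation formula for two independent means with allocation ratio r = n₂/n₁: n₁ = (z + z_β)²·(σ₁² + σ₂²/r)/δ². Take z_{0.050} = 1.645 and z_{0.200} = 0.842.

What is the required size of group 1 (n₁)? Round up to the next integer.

n₁ = 274

n₁ = (z_α + z_β)² · (σ₁² + σ₂²/r) / δ²
   = (1.645 + 0.842)² · (62² + 106²/1.5) / 16²
   = 6.1852 · (3844 + 7490.7) / 256
   = 6.1852 · 11334.7 / 256
   = 273.85
Round up → n₁ = 274; n₂ = r·n₁ = 1.5 × 274 = 411.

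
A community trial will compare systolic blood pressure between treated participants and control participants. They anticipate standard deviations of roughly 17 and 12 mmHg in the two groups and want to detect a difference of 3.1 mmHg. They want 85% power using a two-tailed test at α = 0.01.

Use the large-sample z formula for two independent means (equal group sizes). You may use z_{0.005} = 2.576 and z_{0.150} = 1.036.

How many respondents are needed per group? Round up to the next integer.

n = (z_{α/2} + z_β)² · (σ₁² + σ₂²) / δ²
  = (2.576 + 1.036)² · (17² + 12² = 433) / 3.1²
  = 13.0465 · 433 / 9.61
  = 587.84
Round up → n = 588 per group.

n = 588 per group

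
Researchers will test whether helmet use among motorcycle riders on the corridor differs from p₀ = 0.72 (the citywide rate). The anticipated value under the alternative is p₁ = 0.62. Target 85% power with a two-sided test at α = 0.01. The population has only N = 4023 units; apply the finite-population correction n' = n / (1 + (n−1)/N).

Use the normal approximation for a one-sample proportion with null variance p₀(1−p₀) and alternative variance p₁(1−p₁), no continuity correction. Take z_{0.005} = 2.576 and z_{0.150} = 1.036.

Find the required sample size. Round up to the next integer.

n = [z_{α/2}·√(p₀q₀) + z_β·√(p₁q₁)]² / (p₁ − p₀)²
  = [2.576·√(0.72·0.28) + 1.036·√(0.62·0.38)]² / (-0.10)²
  = [2.576·0.4490 + 1.036·0.4854]² / 0.0100
  = [1.6595]² / 0.0100
  = 275.39
Finite-population correction (N = 4023): 275.39 / (1 + (275.39 − 1)/4023) = 257.80.
Round up → n = 258.

n = 258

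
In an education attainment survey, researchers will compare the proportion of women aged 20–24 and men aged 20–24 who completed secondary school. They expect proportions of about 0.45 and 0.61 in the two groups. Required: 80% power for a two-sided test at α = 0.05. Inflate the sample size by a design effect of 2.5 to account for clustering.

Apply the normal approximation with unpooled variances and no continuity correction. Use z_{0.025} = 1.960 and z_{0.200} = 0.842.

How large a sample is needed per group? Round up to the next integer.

n = 373 per group

n = (z_{α/2} + z_β)² · [p₁(1−p₁) + p₂(1−p₂)] / (p₁ − p₂)²
  = (1.960 + 0.842)² · (0.45·0.55 + 0.61·0.39) / (-0.16)²
  = (2.802)² · (0.2475 + 0.2379) / 0.0256
  = 7.8512 · 0.4854 / 0.0256
  = 148.87
Design effect: 2.5 × 148.87 = 372.17.
Round up → n = 373 per group.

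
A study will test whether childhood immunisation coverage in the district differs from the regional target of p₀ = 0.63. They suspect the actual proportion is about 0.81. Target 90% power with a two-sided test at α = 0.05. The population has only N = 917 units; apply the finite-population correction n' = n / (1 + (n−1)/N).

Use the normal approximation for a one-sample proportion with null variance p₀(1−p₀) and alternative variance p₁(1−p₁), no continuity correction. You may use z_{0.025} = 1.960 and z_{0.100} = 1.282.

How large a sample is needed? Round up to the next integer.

n = [z_{α/2}·√(p₀q₀) + z_β·√(p₁q₁)]² / (p₁ − p₀)²
  = [1.960·√(0.63·0.37) + 1.282·√(0.81·0.19)]² / (0.18)²
  = [1.960·0.4828 + 1.282·0.3923]² / 0.0324
  = [1.4492]² / 0.0324
  = 64.82
Finite-population correction (N = 917): 64.82 / (1 + (64.82 − 1)/917) = 60.60.
Round up → n = 61.

n = 61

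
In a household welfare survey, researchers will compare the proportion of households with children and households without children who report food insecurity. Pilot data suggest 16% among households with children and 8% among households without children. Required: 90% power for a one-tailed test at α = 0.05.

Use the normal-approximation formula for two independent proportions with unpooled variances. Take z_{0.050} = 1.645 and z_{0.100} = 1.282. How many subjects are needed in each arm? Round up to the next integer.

n = 279 per group

n = (z_α + z_β)² · [p₁(1−p₁) + p₂(1−p₂)] / (p₁ − p₂)²
  = (1.645 + 1.282)² · (0.16·0.84 + 0.08·0.92) / (0.08)²
  = (2.927)² · (0.1344 + 0.0736) / 0.0064
  = 8.5673 · 0.2080 / 0.0064
  = 278.44
Round up → n = 279 per group.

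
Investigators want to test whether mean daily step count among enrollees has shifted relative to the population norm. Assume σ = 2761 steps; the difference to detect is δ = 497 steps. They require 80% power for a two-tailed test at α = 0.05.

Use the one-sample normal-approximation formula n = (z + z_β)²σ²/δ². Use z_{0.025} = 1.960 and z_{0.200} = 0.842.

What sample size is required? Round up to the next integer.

n = (z_{α/2} + z_β)² · σ² / δ²
  = (1.960 + 0.842)² · 2761² / 497²
  = 7.8512 · 7623121 / 247009
  = 242.30
Round up → n = 243.

n = 243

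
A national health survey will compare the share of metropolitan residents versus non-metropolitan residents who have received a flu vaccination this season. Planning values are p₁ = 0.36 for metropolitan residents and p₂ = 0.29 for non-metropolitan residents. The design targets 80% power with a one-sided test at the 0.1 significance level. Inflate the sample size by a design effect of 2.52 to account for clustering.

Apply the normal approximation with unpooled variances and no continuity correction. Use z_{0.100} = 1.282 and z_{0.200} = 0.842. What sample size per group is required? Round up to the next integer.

n = 1013 per group

n = (z_α + z_β)² · [p₁(1−p₁) + p₂(1−p₂)] / (p₁ − p₂)²
  = (1.282 + 0.842)² · (0.36·0.64 + 0.29·0.71) / (0.07)²
  = (2.124)² · (0.2304 + 0.2059) / 0.0049
  = 4.5114 · 0.4363 / 0.0049
  = 401.70
Design effect: 2.52 × 401.70 = 1012.28.
Round up → n = 1013 per group.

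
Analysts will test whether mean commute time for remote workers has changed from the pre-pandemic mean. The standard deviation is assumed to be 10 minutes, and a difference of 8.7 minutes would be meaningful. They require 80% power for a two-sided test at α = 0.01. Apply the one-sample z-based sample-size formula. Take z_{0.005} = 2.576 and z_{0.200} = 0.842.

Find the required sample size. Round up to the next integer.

n = 16

n = (z_{α/2} + z_β)² · σ² / δ²
  = (2.576 + 0.842)² · 10² / 8.7²
  = 11.6827 · 100 / 75.69
  = 15.43
Round up → n = 16.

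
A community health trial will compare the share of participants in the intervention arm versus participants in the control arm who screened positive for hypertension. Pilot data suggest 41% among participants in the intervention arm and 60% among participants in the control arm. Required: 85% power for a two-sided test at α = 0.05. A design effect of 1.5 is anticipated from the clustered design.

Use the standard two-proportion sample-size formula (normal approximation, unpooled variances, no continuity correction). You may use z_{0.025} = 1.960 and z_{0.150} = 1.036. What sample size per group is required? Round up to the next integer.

n = 180 per group

n = (z_{α/2} + z_β)² · [p₁(1−p₁) + p₂(1−p₂)] / (p₁ − p₂)²
  = (1.960 + 1.036)² · (0.41·0.59 + 0.60·0.40) / (-0.19)²
  = (2.996)² · (0.2419 + 0.2400) / 0.0361
  = 8.9760 · 0.4819 / 0.0361
  = 119.82
Design effect: 1.5 × 119.82 = 179.73.
Round up → n = 180 per group.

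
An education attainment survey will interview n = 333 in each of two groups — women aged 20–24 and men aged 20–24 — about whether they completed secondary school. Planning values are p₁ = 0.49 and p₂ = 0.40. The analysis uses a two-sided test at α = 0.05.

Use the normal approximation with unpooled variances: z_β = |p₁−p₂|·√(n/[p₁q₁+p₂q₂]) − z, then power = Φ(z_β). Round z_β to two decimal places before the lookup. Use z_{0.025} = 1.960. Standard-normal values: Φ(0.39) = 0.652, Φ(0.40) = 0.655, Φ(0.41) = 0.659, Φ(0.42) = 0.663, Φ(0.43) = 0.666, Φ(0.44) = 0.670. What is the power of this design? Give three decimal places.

z_β = |p₁−p₂|·√(n/[p₁q₁+p₂q₂]) − z_{α/2}
    = 0.09 · √(333/0.4899) − 1.960
    = 0.09 · 26.0716 − 1.960
    = 2.3464 − 1.960 = 0.3864 → 0.39
Power = Φ(0.39) = 0.652.

Power ≈ 0.652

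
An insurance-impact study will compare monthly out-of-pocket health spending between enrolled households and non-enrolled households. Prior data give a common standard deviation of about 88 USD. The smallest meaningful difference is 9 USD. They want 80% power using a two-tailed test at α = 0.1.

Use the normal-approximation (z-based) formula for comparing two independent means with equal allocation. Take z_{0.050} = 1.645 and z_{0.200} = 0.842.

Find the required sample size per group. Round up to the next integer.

n = (z_{α/2} + z_β)² · (σ₁² + σ₂²) / δ²
  = (1.645 + 0.842)² · (2·88² = 15488) / 9²
  = 6.1852 · 15488 / 81
  = 1182.67
Round up → n = 1183 per group.

n = 1183 per group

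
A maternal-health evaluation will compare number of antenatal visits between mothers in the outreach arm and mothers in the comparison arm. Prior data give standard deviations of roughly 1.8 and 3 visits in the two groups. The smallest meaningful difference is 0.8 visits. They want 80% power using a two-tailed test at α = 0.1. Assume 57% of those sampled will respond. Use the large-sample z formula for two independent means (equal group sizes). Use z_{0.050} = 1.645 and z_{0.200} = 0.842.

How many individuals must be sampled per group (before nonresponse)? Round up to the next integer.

n = 208 per group

n = (z_{α/2} + z_β)² · (σ₁² + σ₂²) / δ²
  = (1.645 + 0.842)² · (1.8² + 3² = 12.24) / 0.8²
  = 6.1852 · 12.24 / 0.64
  = 118.29
Adjust for 57% response: 118.29 / 0.57 = 207.53.
Round up → n = 208 per group.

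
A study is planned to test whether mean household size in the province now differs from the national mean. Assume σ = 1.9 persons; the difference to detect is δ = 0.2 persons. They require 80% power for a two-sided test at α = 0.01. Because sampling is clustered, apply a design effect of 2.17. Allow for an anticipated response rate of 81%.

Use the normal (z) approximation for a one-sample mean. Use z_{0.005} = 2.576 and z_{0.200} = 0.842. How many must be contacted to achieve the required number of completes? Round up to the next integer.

n = 2825

n = (z_{α/2} + z_β)² · σ² / δ²
  = (2.576 + 0.842)² · 1.9² / 0.2²
  = 11.6827 · 3.61 / 0.04
  = 1054.37
Design effect: 2.17 × 1054.37 = 2287.97.
Adjust for 81% response: 2287.97 / 0.81 = 2824.66.
Round up → n = 2825.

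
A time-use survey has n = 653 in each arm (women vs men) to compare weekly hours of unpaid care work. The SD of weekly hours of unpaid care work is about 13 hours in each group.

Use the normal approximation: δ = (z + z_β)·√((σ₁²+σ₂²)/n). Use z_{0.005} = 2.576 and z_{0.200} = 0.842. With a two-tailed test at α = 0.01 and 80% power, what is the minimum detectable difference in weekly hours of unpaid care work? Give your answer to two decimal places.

δ = (z_{α/2} + z_β) · √((σ₁²+σ₂²)/n)
  = (2.576 + 0.842) · √(338/653)
  = 3.418 · √0.51761
  = 3.418 · 0.7195
  = 2.4591

Minimum detectable difference ≈ 2.46 hours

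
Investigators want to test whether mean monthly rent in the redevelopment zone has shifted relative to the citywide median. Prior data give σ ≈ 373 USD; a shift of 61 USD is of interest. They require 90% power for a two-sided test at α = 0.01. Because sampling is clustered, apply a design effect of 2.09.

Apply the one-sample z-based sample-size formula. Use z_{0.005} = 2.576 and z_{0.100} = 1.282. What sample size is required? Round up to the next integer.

n = (z_{α/2} + z_β)² · σ² / δ²
  = (2.576 + 1.282)² · 373² / 61²
  = 14.8842 · 139129 / 3721
  = 556.52
Design effect: 2.09 × 556.52 = 1163.13.
Round up → n = 1164.

n = 1164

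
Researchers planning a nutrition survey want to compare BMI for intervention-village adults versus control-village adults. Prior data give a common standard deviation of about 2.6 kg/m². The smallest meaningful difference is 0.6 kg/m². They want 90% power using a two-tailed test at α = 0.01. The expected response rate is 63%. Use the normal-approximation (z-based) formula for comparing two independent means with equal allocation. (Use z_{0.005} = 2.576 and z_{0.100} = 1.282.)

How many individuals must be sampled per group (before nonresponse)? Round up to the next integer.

n = 888 per group

n = (z_{α/2} + z_β)² · (σ₁² + σ₂²) / δ²
  = (2.576 + 1.282)² · (2·2.6² = 13.52) / 0.6²
  = 14.8842 · 13.52 / 0.36
  = 558.98
Adjust for 63% response: 558.98 / 0.63 = 887.27.
Round up → n = 888 per group.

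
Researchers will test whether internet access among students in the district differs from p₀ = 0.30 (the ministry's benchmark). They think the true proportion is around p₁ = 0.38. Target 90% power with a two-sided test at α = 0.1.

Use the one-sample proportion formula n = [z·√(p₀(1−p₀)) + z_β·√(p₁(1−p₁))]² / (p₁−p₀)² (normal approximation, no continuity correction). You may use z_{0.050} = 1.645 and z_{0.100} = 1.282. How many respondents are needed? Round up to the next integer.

n = 296

n = [z_{α/2}·√(p₀q₀) + z_β·√(p₁q₁)]² / (p₁ − p₀)²
  = [1.645·√(0.30·0.70) + 1.282·√(0.38·0.62)]² / (0.08)²
  = [1.645·0.4583 + 1.282·0.4854]² / 0.0064
  = [1.3761]² / 0.0064
  = 295.88
Round up → n = 296.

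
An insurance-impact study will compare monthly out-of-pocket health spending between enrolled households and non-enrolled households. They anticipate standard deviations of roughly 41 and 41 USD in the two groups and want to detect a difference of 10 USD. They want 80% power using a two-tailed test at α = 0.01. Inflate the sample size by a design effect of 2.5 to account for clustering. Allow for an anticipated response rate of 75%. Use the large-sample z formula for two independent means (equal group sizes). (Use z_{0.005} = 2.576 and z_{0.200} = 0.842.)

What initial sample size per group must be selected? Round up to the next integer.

n = (z_{α/2} + z_β)² · (σ₁² + σ₂²) / δ²
  = (2.576 + 0.842)² · (41² + 41² = 3362) / 10²
  = 11.6827 · 3362 / 100
  = 392.77
Design effect: 2.5 × 392.77 = 981.93.
Adjust for 75% response: 981.93 / 0.75 = 1309.24.
Round up → n = 1310 per group.

n = 1310 per group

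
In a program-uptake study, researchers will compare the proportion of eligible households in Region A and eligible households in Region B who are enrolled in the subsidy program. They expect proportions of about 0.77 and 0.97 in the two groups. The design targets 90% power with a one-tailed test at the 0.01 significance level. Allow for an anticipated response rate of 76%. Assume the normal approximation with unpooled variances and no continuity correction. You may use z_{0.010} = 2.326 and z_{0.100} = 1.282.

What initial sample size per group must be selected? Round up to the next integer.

n = (z_α + z_β)² · [p₁(1−p₁) + p₂(1−p₂)] / (p₁ − p₂)²
  = (2.326 + 1.282)² · (0.77·0.23 + 0.97·0.03) / (-0.20)²
  = (3.608)² · (0.1771 + 0.0291) / 0.0400
  = 13.0177 · 0.2062 / 0.0400
  = 67.11
Adjust for 76% response: 67.11 / 0.76 = 88.30.
Round up → n = 89 per group.

n = 89 per group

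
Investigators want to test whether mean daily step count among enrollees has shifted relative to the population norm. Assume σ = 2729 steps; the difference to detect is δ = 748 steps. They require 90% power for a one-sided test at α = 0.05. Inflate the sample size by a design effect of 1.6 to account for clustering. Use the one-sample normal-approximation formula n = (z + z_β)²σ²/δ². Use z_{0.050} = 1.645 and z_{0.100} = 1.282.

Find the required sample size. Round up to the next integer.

n = (z_α + z_β)² · σ² / δ²
  = (1.645 + 1.282)² · 2729² / 748²
  = 8.5673 · 7447441 / 559504
  = 114.04
Design effect: 1.6 × 114.04 = 182.46.
Round up → n = 183.

n = 183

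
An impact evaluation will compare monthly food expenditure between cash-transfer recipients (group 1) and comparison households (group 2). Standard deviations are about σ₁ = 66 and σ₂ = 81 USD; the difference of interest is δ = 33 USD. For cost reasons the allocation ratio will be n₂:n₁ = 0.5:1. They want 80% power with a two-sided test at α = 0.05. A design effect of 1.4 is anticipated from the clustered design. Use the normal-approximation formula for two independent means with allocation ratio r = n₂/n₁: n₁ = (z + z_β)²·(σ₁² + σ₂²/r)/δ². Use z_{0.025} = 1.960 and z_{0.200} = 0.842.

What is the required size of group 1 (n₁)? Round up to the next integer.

n₁ = 177

n₁ = (z_{α/2} + z_β)² · (σ₁² + σ₂²/r) / δ²
   = (1.960 + 0.842)² · (66² + 81²/0.5) / 33²
   = 7.8512 · (4356 + 13122) / 1089
   = 7.8512 · 17478 / 1089
   = 126.01
Design effect: 1.4 × 126.01 = 176.41.
Round up → n₁ = 177; n₂ = r·n₁ = 0.5 × 177 = 89.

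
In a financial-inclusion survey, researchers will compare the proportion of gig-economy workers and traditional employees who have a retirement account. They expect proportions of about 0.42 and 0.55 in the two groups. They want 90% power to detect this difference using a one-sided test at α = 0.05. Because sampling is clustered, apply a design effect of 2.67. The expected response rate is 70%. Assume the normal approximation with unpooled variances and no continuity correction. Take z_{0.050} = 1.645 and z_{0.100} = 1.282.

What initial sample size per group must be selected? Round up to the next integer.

n = 950 per group

n = (z_α + z_β)² · [p₁(1−p₁) + p₂(1−p₂)] / (p₁ − p₂)²
  = (1.645 + 1.282)² · (0.42·0.58 + 0.55·0.45) / (-0.13)²
  = (2.927)² · (0.2436 + 0.2475) / 0.0169
  = 8.5673 · 0.4911 / 0.0169
  = 248.96
Design effect: 2.67 × 248.96 = 664.72.
Adjust for 70% response: 664.72 / 0.70 = 949.60.
Round up → n = 950 per group.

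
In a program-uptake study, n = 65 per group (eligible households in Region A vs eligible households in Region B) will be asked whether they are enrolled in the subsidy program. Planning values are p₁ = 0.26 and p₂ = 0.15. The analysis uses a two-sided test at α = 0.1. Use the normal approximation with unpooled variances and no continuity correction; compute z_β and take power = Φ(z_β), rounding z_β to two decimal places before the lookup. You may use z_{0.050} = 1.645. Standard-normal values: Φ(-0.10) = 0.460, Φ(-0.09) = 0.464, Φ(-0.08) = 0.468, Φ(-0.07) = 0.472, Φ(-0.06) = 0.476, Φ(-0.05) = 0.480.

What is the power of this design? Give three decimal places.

z_β = |p₁−p₂|·√(n/[p₁q₁+p₂q₂]) − z_{α/2}
    = 0.11 · √(65/0.3199) − 1.645
    = 0.11 · 14.2544 − 1.645
    = 1.5680 − 1.645 = -0.0770 → -0.08
Power = Φ(-0.08) = 0.468.

Power ≈ 0.468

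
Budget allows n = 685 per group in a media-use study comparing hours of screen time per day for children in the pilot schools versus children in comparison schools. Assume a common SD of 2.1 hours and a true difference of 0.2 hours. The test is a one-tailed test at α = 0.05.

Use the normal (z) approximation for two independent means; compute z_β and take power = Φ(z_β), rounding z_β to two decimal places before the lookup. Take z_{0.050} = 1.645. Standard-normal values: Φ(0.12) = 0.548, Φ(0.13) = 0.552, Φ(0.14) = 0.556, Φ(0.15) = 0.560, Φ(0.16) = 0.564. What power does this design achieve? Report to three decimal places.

Power ≈ 0.548

z_β = δ·√(n/(σ₁²+σ₂²)) − z_α
    = 0.2 · √(685/8.82) − 1.645
    = 0.2 · 8.81274 − 1.645
    = 1.7625 − 1.645 = 0.1175 → 0.12
Power = Φ(0.12) = 0.548.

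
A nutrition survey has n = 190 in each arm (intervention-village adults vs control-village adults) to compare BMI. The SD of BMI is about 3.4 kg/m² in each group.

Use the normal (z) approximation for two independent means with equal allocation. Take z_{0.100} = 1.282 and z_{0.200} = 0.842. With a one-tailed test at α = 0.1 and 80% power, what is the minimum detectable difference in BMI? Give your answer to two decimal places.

Minimum detectable difference ≈ 0.74 kg/m²

δ = (z_α + z_β) · √((σ₁²+σ₂²)/n)
  = (1.282 + 0.842) · √(23.12/190)
  = 2.124 · √0.12168
  = 2.124 · 0.3488
  = 0.7409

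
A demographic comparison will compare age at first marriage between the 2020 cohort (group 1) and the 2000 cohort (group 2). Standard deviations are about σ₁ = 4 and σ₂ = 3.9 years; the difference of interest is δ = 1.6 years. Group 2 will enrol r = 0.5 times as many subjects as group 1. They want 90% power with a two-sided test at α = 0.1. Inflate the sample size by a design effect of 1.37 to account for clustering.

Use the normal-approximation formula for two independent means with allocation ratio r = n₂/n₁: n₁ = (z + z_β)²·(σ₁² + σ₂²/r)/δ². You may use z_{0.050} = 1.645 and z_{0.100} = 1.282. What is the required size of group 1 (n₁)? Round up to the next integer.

n₁ = (z_{α/2} + z_β)² · (σ₁² + σ₂²/r) / δ²
   = (1.645 + 1.282)² · (4² + 3.9²/0.5) / 1.6²
   = 8.5673 · (16 + 30.42) / 2.56
   = 8.5673 · 46.42 / 2.56
   = 155.35
Design effect: 1.37 × 155.35 = 212.83.
Round up → n₁ = 213; n₂ = r·n₁ = 0.5 × 213 = 107.

n₁ = 213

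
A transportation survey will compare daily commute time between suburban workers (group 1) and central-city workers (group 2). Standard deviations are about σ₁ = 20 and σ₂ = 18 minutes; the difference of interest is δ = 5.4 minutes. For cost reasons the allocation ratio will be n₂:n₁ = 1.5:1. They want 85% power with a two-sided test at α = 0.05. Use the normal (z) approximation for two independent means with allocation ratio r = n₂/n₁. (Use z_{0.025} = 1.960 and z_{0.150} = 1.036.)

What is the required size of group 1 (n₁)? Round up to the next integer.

n₁ = 190

n₁ = (z_{α/2} + z_β)² · (σ₁² + σ₂²/r) / δ²
   = (1.960 + 1.036)² · (20² + 18²/1.5) / 5.4²
   = 8.9760 · (400 + 216) / 29.16
   = 8.9760 · 616 / 29.16
   = 189.62
Round up → n₁ = 190; n₂ = r·n₁ = 1.5 × 190 = 285.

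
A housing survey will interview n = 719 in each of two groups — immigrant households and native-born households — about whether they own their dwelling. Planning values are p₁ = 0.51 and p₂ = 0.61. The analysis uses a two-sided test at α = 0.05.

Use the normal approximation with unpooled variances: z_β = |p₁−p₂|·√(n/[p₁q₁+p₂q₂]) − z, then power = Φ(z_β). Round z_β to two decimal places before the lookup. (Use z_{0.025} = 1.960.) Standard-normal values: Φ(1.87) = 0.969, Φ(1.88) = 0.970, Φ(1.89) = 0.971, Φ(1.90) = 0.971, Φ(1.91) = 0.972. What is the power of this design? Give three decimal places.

z_β = |p₁−p₂|·√(n/[p₁q₁+p₂q₂]) − z_{α/2}
    = 0.10 · √(719/0.4878) − 1.960
    = 0.10 · 38.3922 − 1.960
    = 3.8392 − 1.960 = 1.8792 → 1.88
Power = Φ(1.88) = 0.970.

Power ≈ 0.970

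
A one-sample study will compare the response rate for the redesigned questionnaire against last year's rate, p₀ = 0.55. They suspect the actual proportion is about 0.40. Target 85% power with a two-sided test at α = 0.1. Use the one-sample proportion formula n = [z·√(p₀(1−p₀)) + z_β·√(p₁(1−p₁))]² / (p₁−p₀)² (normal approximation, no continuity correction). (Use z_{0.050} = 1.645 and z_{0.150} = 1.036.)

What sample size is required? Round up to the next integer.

n = 79

n = [z_{α/2}·√(p₀q₀) + z_β·√(p₁q₁)]² / (p₁ − p₀)²
  = [1.645·√(0.55·0.45) + 1.036·√(0.40·0.60)]² / (-0.15)²
  = [1.645·0.4975 + 1.036·0.4899]² / 0.0225
  = [1.3259]² / 0.0225
  = 78.14
Round up → n = 79.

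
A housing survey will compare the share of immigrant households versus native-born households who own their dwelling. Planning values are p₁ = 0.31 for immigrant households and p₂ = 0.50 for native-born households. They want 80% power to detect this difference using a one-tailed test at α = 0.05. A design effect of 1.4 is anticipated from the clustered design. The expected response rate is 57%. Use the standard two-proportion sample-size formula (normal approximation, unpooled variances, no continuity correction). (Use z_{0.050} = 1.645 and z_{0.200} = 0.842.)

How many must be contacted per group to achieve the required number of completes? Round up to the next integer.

n = 196 per group

n = (z_α + z_β)² · [p₁(1−p₁) + p₂(1−p₂)] / (p₁ − p₂)²
  = (1.645 + 0.842)² · (0.31·0.69 + 0.50·0.50) / (-0.19)²
  = (2.487)² · (0.2139 + 0.2500) / 0.0361
  = 6.1852 · 0.4639 / 0.0361
  = 79.48
Design effect: 1.4 × 79.48 = 111.27.
Adjust for 57% response: 111.27 / 0.57 = 195.22.
Round up → n = 196 per group.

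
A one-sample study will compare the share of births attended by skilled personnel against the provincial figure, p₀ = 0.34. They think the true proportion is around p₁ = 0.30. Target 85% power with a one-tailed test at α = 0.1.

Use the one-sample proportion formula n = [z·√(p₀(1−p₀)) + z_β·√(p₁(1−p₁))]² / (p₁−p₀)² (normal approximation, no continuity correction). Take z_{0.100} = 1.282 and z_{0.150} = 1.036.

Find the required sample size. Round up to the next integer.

n = [z_α·√(p₀q₀) + z_β·√(p₁q₁)]² / (p₁ − p₀)²
  = [1.282·√(0.34·0.66) + 1.036·√(0.30·0.70)]² / (-0.04)²
  = [1.282·0.4737 + 1.036·0.4583]² / 0.0016
  = [1.0820]² / 0.0016
  = 731.77
Round up → n = 732.

n = 732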